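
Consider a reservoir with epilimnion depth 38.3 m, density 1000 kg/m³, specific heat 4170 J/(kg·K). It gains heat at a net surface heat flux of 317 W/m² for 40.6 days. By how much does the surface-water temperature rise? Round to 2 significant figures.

7.0 K

Areal heat capacity C = ρ c_p D = 1000 × 4170 × 38.3 = 1.60×10^8 J/(m²·K).
Net heat input Q = F Δt = 317 × (40.6 days × 86400 s/day) = 1.11×10^9 J/m².
ΔT = Q / C = 1.11×10^9 / 1.60×10^8 = 6.96 K.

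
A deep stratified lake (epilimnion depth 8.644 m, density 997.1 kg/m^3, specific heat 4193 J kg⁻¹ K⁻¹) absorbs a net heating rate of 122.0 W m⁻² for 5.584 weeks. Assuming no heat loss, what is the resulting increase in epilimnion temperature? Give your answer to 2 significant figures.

11 K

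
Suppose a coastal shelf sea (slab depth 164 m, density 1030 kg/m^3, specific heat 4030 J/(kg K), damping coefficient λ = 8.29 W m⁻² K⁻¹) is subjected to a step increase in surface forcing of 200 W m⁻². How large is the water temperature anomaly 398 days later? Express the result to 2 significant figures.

8.3 K

Areal heat capacity C = ρ c_p D = 1030 × 4030 × 164 = 6.81×10^8 J/(m²·K).
τ = C / λ = 6.81×10^8 / 8.29 = 8.21×10^7 s.
Equilibrium anomaly ΔT_eq = F / λ = 200 / 8.29 = 24.1 K.
t = 398 days = 3.44×10^7 s, so t/τ = 0.419.
ΔT(t) = ΔT_eq (1 − e^(−t/τ)) = 24.1 × (1 − e^−0.419) = 8.25 K.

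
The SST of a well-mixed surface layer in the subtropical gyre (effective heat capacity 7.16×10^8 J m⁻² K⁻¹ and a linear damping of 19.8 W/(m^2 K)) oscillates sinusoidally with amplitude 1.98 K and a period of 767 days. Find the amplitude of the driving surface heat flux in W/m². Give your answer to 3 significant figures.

140

Areal heat capacity C = 7.16×10^8 J m⁻² K⁻¹ (given).
ω = 2π / 6.63×10^7 s = 9.48×10^-8 s⁻¹.
√((Cω)² + λ²) = √((67.9)² + 19.8²) = 70.7 W/(m²·K).
F₀ = A × √((Cω)²+λ²) = 1.98 × 70.7 = 140 W/m².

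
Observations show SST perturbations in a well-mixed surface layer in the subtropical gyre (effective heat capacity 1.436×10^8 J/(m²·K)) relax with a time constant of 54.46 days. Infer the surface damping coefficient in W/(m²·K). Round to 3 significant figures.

30.5

Areal heat capacity C = 1.436×10^8 J/(m²·K) (given).
τ = 54.46 days = 4.71×10^6 s.
λ = C / τ = 1.44×10^8 / 4.71×10^6 = 30.5 W/(m²·K).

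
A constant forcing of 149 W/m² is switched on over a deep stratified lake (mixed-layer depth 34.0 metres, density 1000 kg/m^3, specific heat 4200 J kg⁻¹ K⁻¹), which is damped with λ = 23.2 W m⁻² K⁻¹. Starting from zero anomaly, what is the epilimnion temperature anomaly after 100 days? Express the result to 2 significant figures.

4.8 K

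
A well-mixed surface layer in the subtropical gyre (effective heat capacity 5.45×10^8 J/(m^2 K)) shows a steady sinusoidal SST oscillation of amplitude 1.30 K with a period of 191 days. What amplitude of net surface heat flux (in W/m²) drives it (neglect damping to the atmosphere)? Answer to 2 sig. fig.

270

Areal heat capacity C = 5.45×10^8 J/(m^2 K) (given).
ω = 2π / 1.65×10^7 s = 3.81×10^-7 s⁻¹.
Cω = 5.45×10^8 × 3.81×10^-7 = 208 W/(m²·K).
F₀ = A × Cω = 1.30 × 208 = 270 W/m².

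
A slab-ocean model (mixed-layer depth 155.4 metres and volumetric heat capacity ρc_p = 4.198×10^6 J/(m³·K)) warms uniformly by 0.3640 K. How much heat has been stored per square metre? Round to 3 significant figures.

2.37×10^8

Areal heat capacity C = ρc_p × D = 4.198×10^6 × 155.4 = 6.52×10^8 J m⁻² K⁻¹.
ΔQ = C ΔT = 6.52×10^8 × 0.3640 = 2.37×10^8 J/m².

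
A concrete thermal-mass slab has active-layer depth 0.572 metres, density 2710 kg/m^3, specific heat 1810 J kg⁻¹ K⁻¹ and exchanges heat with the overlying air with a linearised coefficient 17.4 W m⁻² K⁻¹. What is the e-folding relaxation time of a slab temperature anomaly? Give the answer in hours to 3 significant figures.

Areal heat capacity C = ρ c_p D = 2710 × 1810 × 0.572 = 2.81×10^6 J/(m^2 K).
Relaxation time τ = C / λ = 2.81×10^6 / 17.4 = 1.61×10^5 s.
In hours: 1.61×10^5 s / (3600 s/hour) = 44.8 hours.

44.8 hours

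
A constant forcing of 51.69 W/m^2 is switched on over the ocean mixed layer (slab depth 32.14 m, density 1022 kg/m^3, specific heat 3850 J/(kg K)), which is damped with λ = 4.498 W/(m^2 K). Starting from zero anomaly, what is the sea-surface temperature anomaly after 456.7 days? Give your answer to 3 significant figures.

8.67 K

Areal heat capacity C = ρ c_p D = 1022 × 3850 × 32.14 = 1.26×10^8 J/(m²·K).
τ = C / λ = 1.26×10^8 / 4.498 = 2.81×10^7 s.
Equilibrium anomaly ΔT_eq = F / λ = 51.69 / 4.498 = 11.5 K.
t = 456.7 days = 3.95×10^7 s, so t/τ = 1.40.
ΔT(t) = ΔT_eq (1 − e^(−t/τ)) = 11.5 × (1 − e^−1.40) = 8.67 K.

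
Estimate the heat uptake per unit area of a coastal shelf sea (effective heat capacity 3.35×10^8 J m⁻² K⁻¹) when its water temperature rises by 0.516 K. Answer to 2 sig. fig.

1.7×10^8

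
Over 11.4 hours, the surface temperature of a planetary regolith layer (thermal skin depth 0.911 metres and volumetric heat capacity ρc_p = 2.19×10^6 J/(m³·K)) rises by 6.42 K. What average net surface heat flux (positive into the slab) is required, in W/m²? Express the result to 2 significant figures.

Areal heat capacity C = ρc_p × D = 2.19×10^6 × 0.911 = 2.00×10^6 J/(m^2 K).
Required heat per unit area: Q = C ΔT = 2.00×10^6 × 6.42 = 1.28×10^7 J/m².
Flux F = Q / Δt = 1.28×10^7 / 41000 s = 312 W/m².

310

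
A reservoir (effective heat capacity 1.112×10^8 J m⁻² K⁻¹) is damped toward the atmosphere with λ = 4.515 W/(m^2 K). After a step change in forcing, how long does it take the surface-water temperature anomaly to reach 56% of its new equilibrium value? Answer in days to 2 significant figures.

Areal heat capacity C = 1.112×10^8 J m⁻² K⁻¹ (given).
τ = C / λ = 1.11×10^8 / 4.515 = 2.46×10^7 s.
Fraction reached: 1 − e^(−t/τ) = 0.56 ⇒ t = −τ ln(1 − 0.56) = τ × 0.821.
t = 2.02×10^7 s = 234 days.

230 days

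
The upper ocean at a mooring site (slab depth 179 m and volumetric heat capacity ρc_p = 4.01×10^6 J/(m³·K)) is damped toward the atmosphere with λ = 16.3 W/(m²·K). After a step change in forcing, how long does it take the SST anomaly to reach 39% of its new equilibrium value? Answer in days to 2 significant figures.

250 days

Areal heat capacity C = ρc_p × D = 4.01×10^6 × 179 = 7.18×10^8 J m⁻² K⁻¹.
τ = C / λ = 7.18×10^8 / 16.3 = 4.40×10^7 s.
Fraction reached: 1 − e^(−t/τ) = 0.39 ⇒ t = −τ ln(1 − 0.39) = τ × 0.494.
t = 2.18×10^7 s = 252 days.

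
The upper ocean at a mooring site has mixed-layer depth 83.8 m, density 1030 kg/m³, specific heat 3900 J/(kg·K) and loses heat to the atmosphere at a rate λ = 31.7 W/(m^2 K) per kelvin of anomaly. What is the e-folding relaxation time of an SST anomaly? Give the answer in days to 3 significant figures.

Areal heat capacity C = ρ c_p D = 1030 × 3900 × 83.8 = 3.37×10^8 J/(m²·K).
Relaxation time τ = C / λ = 3.37×10^8 / 31.7 = 1.06×10^7 s.
In days: 1.06×10^7 s / (86400 s/day) = 123 days.

123 days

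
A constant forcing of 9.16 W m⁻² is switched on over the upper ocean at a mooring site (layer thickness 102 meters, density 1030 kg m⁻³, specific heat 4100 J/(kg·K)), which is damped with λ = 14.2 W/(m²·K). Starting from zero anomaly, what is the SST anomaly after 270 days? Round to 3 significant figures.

0.346 K

Areal heat capacity C = ρ c_p D = 1030 × 4100 × 102 = 4.31×10^8 J m⁻² K⁻¹.
τ = C / λ = 4.31×10^8 / 14.2 = 3.03×10^7 s.
Equilibrium anomaly ΔT_eq = F / λ = 9.16 / 14.2 = 0.645 K.
t = 270 days = 2.33×10^7 s, so t/τ = 0.769.
ΔT(t) = ΔT_eq (1 − e^(−t/τ)) = 0.645 × (1 − e^−0.769) = 0.346 K.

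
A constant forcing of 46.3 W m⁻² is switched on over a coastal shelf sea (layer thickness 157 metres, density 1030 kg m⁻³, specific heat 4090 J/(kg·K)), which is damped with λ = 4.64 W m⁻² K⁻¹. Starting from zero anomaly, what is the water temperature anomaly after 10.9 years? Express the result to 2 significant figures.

9.1 K

Areal heat capacity C = ρ c_p D = 1030 × 4090 × 157 = 6.61×10^8 J/(m²·K).
τ = C / λ = 6.61×10^8 / 4.64 = 1.43×10^8 s.
Equilibrium anomaly ΔT_eq = F / λ = 46.3 / 4.64 = 9.98 K.
t = 10.9 years = 3.44×10^8 s, so t/τ = 2.41.
ΔT(t) = ΔT_eq (1 − e^(−t/τ)) = 9.98 × (1 − e^−2.41) = 9.09 K.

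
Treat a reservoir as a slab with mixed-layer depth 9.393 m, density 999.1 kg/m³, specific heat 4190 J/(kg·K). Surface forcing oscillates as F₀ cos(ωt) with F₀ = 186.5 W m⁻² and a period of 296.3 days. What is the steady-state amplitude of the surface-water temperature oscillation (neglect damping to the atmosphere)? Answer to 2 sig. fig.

19 K

Areal heat capacity C = ρ c_p D = 999.1 × 4190 × 9.393 = 3.93×10^7 J/(m^2 K).
Angular frequency ω = 2π / T = 2π / 2.56×10^7 s = 2.45×10^-7 s⁻¹.
Cω = 3.93×10^7 × 2.45×10^-7 = 9.65 W/(m²·K).
Amplitude A = F₀ / (Cω) = 186.5 / 9.65 = 19.3 K.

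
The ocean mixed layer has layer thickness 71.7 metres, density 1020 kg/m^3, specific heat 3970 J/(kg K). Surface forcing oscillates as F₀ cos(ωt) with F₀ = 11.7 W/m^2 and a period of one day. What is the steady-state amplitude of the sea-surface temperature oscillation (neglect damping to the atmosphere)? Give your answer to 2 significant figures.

5.5×10^-4 K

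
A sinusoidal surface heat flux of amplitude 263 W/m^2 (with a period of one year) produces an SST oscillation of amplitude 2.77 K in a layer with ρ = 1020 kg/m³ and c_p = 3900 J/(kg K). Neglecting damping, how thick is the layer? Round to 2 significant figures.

ω = 2π / 3.15×10^7 s = 1.99×10^-7 s⁻¹.
Required C = F₀ / (A ω) = 263 / (2.77 × 1.99×10^-7) = 4.77×10^8 J/(m²·K).
D = C / (ρ c_p) = 4.77×10^8 / (1020 × 3900) = 120 m.

120 m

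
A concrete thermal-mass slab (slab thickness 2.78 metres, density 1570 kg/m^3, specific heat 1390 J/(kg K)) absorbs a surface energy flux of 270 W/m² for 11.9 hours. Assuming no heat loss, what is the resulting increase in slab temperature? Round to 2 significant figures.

Areal heat capacity C = ρ c_p D = 1570 × 1390 × 2.78 = 6.07×10^6 J m⁻² K⁻¹.
Net heat input Q = F Δt = 270 × (11.9 hours × 3600 s/hour) = 1.16×10^7 J/m².
ΔT = Q / C = 1.16×10^7 / 6.07×10^6 = 1.91 K.

1.9 K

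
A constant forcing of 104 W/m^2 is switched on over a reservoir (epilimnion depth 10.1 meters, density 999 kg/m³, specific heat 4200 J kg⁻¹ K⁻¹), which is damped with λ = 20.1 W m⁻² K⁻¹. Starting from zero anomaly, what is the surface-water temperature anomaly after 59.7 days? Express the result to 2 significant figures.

4.7 K

Areal heat capacity C = ρ c_p D = 999 × 4200 × 10.1 = 4.24×10^7 J/(m²·K).
τ = C / λ = 4.24×10^7 / 20.1 = 2.11×10^6 s.
Equilibrium anomaly ΔT_eq = F / λ = 104 / 20.1 = 5.17 K.
t = 59.7 days = 5.16×10^6 s, so t/τ = 2.45.
ΔT(t) = ΔT_eq (1 − e^(−t/τ)) = 5.17 × (1 − e^−2.45) = 4.73 K.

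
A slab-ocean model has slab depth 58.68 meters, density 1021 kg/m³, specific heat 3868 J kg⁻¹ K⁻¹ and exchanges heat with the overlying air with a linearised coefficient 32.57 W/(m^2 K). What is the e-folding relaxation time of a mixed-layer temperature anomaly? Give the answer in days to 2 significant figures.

82 days

Areal heat capacity C = ρ c_p D = 1021 × 3868 × 58.68 = 2.32×10^8 J/(m²·K).
Relaxation time τ = C / λ = 2.32×10^8 / 32.57 = 7.12×10^6 s.
In days: 7.12×10^6 s / (86400 s/day) = 82.4 days.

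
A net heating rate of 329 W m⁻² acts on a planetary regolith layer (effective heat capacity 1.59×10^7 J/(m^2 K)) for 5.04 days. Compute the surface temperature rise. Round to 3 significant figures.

Areal heat capacity C = 1.59×10^7 J/(m^2 K) (given).
Net heat input Q = F Δt = 329 × (5.04 days × 86400 s/day) = 1.43×10^8 J/m².
ΔT = Q / C = 1.43×10^8 / 1.59×10^7 = 9.01 K.

9.01 K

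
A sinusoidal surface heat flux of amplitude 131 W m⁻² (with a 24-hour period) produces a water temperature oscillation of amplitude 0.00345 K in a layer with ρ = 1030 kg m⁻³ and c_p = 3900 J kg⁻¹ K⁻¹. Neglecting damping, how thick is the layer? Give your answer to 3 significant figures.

ω = 2π / 86400 s = 7.27×10^-5 s⁻¹.
Required C = F₀ / (A ω) = 131 / (0.00345 × 7.27×10^-5) = 5.22×10^8 J/(m²·K).
D = C / (ρ c_p) = 5.22×10^8 / (1030 × 3900) = 130 m.

130 m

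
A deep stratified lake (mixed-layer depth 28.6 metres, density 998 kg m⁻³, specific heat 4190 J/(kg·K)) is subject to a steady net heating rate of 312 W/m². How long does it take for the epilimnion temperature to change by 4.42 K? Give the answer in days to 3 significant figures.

19.6 days

Areal heat capacity C = ρ c_p D = 998 × 4190 × 28.6 = 1.20×10^8 J m⁻² K⁻¹.
Time required: Δt = C ΔT / F = 1.20×10^8 × 4.42 / 312 = 1.69×10^6 s.
In days: 1.69×10^6 s / (86400 s/day) = 19.6 days.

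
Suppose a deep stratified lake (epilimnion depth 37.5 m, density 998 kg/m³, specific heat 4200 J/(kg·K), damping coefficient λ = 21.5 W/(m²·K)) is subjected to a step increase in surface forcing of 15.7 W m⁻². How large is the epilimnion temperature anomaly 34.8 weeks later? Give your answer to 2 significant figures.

0.69 K

Areal heat capacity C = ρ c_p D = 998 × 4200 × 37.5 = 1.57×10^8 J m⁻² K⁻¹.
τ = C / λ = 1.57×10^8 / 21.5 = 7.31×10^6 s.
Equilibrium anomaly ΔT_eq = F / λ = 15.7 / 21.5 = 0.730 K.
t = 34.8 weeks = 2.10×10^7 s, so t/τ = 2.88.
ΔT(t) = ΔT_eq (1 − e^(−t/τ)) = 0.730 × (1 − e^−2.88) = 0.689 K.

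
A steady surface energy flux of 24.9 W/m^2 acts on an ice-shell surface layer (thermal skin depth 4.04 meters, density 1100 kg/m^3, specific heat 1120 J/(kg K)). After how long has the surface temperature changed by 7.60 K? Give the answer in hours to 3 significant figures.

422 hours

Areal heat capacity C = ρ c_p D = 1100 × 1120 × 4.04 = 4.98×10^6 J/(m²·K).
Time required: Δt = C ΔT / F = 4.98×10^6 × 7.60 / 24.9 = 1.52×10^6 s.
In hours: 1.52×10^6 s / (3600 s/hour) = 422 hours.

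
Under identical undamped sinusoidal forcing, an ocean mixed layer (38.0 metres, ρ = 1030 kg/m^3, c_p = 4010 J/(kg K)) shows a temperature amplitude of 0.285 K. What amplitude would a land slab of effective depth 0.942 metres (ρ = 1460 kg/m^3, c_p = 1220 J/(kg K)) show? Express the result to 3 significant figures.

26.7 K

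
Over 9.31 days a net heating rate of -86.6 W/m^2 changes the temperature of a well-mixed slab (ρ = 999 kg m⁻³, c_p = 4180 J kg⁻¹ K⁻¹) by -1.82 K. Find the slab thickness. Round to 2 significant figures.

9.2 m

Heat input Q = F Δt = -86.6 × 8.04×10^5 s = -6.97×10^7 J/m².
Required areal heat capacity C = Q / ΔT = 3.83×10^7 J/(m²·K).
Depth D = C / (ρ c_p) = 3.83×10^7 / (999 × 4180) = 9.17 m.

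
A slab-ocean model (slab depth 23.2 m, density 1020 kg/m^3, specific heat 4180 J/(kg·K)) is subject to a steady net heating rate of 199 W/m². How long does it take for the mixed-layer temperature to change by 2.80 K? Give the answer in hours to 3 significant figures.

387 hours

Areal heat capacity C = ρ c_p D = 1020 × 4180 × 23.2 = 9.89×10^7 J/(m^2 K).
Time required: Δt = C ΔT / F = 9.89×10^7 × 2.80 / 199 = 1.39×10^6 s.
In hours: 1.39×10^6 s / (3600 s/hour) = 387 hours.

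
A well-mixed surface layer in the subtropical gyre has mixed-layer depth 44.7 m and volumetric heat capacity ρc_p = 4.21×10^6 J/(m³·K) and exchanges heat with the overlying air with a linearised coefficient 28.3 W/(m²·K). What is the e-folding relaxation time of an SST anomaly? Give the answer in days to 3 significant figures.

77.0 days

Areal heat capacity C = ρc_p × D = 4.21×10^6 × 44.7 = 1.88×10^8 J m⁻² K⁻¹.
Relaxation time τ = C / λ = 1.88×10^8 / 28.3 = 6.65×10^6 s.
In days: 6.65×10^6 s / (86400 s/day) = 77.0 days.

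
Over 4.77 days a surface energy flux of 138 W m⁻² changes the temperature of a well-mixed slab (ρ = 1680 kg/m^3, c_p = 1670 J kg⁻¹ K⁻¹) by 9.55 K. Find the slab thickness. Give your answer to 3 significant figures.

2.12 m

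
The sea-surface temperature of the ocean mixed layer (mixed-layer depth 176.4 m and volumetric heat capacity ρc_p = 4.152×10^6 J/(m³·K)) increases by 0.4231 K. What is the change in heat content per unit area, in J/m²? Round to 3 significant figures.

3.10×10^8

Areal heat capacity C = ρc_p × D = 4.152×10^6 × 176.4 = 7.32×10^8 J m⁻² K⁻¹.
ΔQ = C ΔT = 7.32×10^8 × 0.4231 = 3.10×10^8 J/m².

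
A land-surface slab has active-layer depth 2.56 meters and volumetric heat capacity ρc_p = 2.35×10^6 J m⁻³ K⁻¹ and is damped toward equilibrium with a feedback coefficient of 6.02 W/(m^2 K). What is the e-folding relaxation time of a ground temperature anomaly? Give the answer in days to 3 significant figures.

Areal heat capacity C = ρc_p × D = 2.35×10^6 × 2.56 = 6.02×10^6 J/(m²·K).
Relaxation time τ = C / λ = 6.02×10^6 / 6.02 = 9.99×10^5 s.
In days: 9.99×10^5 s / (86400 s/day) = 11.6 days.

11.6 days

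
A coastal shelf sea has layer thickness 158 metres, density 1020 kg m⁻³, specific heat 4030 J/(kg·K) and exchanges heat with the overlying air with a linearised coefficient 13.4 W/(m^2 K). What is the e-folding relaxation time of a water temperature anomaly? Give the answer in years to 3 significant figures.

Areal heat capacity C = ρ c_p D = 1020 × 4030 × 158 = 6.49×10^8 J m⁻² K⁻¹.
Relaxation time τ = C / λ = 6.49×10^8 / 13.4 = 4.85×10^7 s.
In years: 4.85×10^7 s / (3.156×10^7 s/year) = 1.54 years.

1.54 years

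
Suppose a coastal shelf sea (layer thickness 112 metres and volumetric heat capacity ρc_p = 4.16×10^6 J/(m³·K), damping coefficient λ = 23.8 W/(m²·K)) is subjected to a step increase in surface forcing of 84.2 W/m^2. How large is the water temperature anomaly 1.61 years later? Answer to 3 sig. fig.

3.27 K

Areal heat capacity C = ρc_p × D = 4.16×10^6 × 112 = 4.66×10^8 J m⁻² K⁻¹.
τ = C / λ = 4.66×10^8 / 23.8 = 1.96×10^7 s.
Equilibrium anomaly ΔT_eq = F / λ = 84.2 / 23.8 = 3.54 K.
t = 1.61 years = 5.08×10^7 s, so t/τ = 2.60.
ΔT(t) = ΔT_eq (1 − e^(−t/τ)) = 3.54 × (1 − e^−2.60) = 3.27 K.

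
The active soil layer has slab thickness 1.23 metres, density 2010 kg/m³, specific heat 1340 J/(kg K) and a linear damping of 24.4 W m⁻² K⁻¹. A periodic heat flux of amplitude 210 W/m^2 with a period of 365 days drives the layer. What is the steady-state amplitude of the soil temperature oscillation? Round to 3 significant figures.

8.60 K

Areal heat capacity C = ρ c_p D = 2010 × 1340 × 1.23 = 3.31×10^6 J m⁻² K⁻¹.
Angular frequency ω = 2π / T = 2π / 3.15×10^7 s = 1.99×10^-7 s⁻¹.
√((Cω)² + λ²) = √((0.660)² + 24.4²) = 24.4 W/(m²·K).
Amplitude A = F₀ / √((Cω)²+λ²) = 210 / 24.4 = 8.60 K.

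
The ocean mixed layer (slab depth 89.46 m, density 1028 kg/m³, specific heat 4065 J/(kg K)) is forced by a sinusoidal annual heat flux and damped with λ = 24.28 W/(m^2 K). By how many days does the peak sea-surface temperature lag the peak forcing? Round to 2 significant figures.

73 days

Areal heat capacity C = ρ c_p D = 1028 × 4065 × 89.46 = 3.74×10^8 J/(m^2 K).
ω = 2π / 3.15×10^7 s = 1.99×10^-7 s⁻¹.
Phase lag φ = arctan(Cω/λ) = arctan(74.5/24.28) = 1.26 rad.
Time lag = φ / ω = 1.26 / 1.99×10^-7 = 6.30×10^6 s = 72.9 days.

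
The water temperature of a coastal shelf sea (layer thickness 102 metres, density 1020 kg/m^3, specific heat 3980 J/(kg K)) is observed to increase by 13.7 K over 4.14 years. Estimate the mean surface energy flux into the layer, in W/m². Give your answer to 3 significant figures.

43.4

Areal heat capacity C = ρ c_p D = 1020 × 3980 × 102 = 4.14×10^8 J/(m²·K).
Required heat per unit area: Q = C ΔT = 4.14×10^8 × 13.7 = 5.67×10^9 J/m².
Flux F = Q / Δt = 5.67×10^9 / 1.31×10^8 s = 43.4 W/m².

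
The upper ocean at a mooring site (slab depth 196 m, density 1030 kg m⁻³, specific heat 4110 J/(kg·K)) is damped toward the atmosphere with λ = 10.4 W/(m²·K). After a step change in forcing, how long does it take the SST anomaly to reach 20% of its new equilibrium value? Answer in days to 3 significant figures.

206 days

Areal heat capacity C = ρ c_p D = 1030 × 4110 × 196 = 8.30×10^8 J/(m²·K).
τ = C / λ = 8.30×10^8 / 10.4 = 7.98×10^7 s.
Fraction reached: 1 − e^(−t/τ) = 0.20 ⇒ t = −τ ln(1 − 0.20) = τ × 0.223.
t = 1.78×10^7 s = 206 days.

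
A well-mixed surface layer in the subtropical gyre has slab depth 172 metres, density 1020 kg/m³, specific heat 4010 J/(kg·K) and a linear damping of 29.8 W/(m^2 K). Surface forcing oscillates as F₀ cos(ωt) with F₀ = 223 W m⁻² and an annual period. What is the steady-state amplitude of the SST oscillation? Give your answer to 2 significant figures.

1.6 K

Areal heat capacity C = ρ c_p D = 1020 × 4010 × 172 = 7.04×10^8 J/(m²·K).
Angular frequency ω = 2π / T = 2π / 3.15×10^7 s = 1.99×10^-7 s⁻¹.
√((Cω)² + λ²) = √((140)² + 29.8²) = 143 W/(m²·K).
Amplitude A = F₀ / √((Cω)²+λ²) = 223 / 143 = 1.56 K.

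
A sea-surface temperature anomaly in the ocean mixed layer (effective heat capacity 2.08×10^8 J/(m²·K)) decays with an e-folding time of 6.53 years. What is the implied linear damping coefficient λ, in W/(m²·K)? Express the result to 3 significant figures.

Areal heat capacity C = 2.08×10^8 J/(m²·K) (given).
τ = 6.53 years = 2.06×10^8 s.
λ = C / τ = 2.08×10^8 / 2.06×10^8 = 1.01 W/(m²·K).

1.01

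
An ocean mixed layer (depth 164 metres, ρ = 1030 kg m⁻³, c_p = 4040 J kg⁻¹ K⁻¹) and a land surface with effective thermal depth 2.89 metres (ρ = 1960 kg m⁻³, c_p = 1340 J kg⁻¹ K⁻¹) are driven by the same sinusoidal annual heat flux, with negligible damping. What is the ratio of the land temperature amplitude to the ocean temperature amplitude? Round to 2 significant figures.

90

C_ocean = 1030 × 4040 × 164 = 6.82×10^8 J/(m²·K).
C_land = 1960 × 1340 × 2.89 = 7.59×10^6 J/(m²·K).
Undamped amplitude ∝ 1/C, so A_land/A_ocean = C_ocean/C_land = 89.9.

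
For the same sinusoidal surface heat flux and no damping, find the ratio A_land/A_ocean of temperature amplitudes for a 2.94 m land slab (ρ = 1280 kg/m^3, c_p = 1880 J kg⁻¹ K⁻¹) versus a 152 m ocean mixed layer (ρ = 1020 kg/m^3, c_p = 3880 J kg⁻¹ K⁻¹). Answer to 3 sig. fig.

85.0

C_ocean = 1020 × 3880 × 152 = 6.02×10^8 J/(m²·K).
C_land = 1280 × 1880 × 2.94 = 7.07×10^6 J/(m²·K).
Undamped amplitude ∝ 1/C, so A_land/A_ocean = C_ocean/C_land = 85.0.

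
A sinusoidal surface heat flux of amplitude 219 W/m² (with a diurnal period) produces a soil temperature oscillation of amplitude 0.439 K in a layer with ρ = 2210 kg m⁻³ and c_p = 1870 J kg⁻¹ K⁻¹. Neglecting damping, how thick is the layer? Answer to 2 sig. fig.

1.7 m

ω = 2π / 86400 s = 7.27×10^-5 s⁻¹.
Required C = F₀ / (A ω) = 219 / (0.439 × 7.27×10^-5) = 6.86×10^6 J/(m²·K).
D = C / (ρ c_p) = 6.86×10^6 / (2210 × 1870) = 1.66 m.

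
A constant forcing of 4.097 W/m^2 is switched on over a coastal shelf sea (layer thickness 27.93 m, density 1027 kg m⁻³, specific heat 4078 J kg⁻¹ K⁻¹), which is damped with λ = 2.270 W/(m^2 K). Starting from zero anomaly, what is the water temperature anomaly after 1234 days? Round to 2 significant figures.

Areal heat capacity C = ρ c_p D = 1027 × 4078 × 27.93 = 1.17×10^8 J/(m^2 K).
τ = C / λ = 1.17×10^8 / 2.270 = 5.15×10^7 s.
Equilibrium anomaly ΔT_eq = F / λ = 4.097 / 2.270 = 1.80 K.
t = 1234 days = 1.07×10^8 s, so t/τ = 2.07.
ΔT(t) = ΔT_eq (1 − e^(−t/τ)) = 1.80 × (1 − e^−2.07) = 1.58 K.

1.6 K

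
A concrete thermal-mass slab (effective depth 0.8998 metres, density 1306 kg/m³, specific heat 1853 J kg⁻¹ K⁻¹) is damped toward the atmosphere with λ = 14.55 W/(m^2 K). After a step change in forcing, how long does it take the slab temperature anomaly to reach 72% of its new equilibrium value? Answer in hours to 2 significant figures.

53 hours

Areal heat capacity C = ρ c_p D = 1306 × 1853 × 0.8998 = 2.18×10^6 J/(m^2 K).
τ = C / λ = 2.18×10^6 / 14.55 = 1.50×10^5 s.
Fraction reached: 1 − e^(−t/τ) = 0.72 ⇒ t = −τ ln(1 − 0.72) = τ × 1.27.
t = 1.91×10^5 s = 52.9 hours.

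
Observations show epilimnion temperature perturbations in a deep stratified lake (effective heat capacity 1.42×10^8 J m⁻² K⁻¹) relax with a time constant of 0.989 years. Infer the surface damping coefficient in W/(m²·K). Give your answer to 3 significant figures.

4.55

Areal heat capacity C = 1.42×10^8 J m⁻² K⁻¹ (given).
τ = 0.989 years = 3.12×10^7 s.
λ = C / τ = 1.42×10^8 / 3.12×10^7 = 4.55 W/(m²·K).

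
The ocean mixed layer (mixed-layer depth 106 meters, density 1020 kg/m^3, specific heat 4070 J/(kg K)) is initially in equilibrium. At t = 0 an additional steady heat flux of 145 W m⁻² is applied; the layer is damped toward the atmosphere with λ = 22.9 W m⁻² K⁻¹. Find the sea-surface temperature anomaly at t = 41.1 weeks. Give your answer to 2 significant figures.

4.6 K

Areal heat capacity C = ρ c_p D = 1020 × 4070 × 106 = 4.40×10^8 J/(m^2 K).
τ = C / λ = 4.40×10^8 / 22.9 = 1.92×10^7 s.
Equilibrium anomaly ΔT_eq = F / λ = 145 / 22.9 = 6.33 K.
t = 41.1 weeks = 2.49×10^7 s, so t/τ = 1.29.
ΔT(t) = ΔT_eq (1 − e^(−t/τ)) = 6.33 × (1 − e^−1.29) = 4.60 K.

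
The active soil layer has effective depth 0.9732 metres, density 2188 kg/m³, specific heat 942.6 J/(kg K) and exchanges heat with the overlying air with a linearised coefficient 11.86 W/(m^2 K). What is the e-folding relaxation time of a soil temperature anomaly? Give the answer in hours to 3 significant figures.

Areal heat capacity C = ρ c_p D = 2188 × 942.6 × 0.9732 = 2.01×10^6 J m⁻² K⁻¹.
Relaxation time τ = C / λ = 2.01×10^6 / 11.86 = 1.69×10^5 s.
In hours: 1.69×10^5 s / (3600 s/hour) = 47.0 hours.

47.0 hours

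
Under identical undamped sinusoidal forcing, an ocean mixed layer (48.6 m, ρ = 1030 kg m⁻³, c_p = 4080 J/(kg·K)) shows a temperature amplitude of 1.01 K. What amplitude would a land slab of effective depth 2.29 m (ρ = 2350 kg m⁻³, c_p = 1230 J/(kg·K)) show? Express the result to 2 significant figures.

C_ocean = 2.04×10^8 J/(m²·K); C_land = 6.62×10^6 J/(m²·K).
A ∝ 1/C ⇒ A_land = A_ocean × C_ocean/C_land = 1.01 × 30.9 = 31.2 K.

31 K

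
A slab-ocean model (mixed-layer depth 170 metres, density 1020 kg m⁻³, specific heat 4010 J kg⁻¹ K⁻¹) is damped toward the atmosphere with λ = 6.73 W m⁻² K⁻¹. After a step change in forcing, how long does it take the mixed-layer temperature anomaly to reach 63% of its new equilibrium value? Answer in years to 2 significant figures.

3.3 years

Areal heat capacity C = ρ c_p D = 1020 × 4010 × 170 = 6.95×10^8 J m⁻² K⁻¹.
τ = C / λ = 6.95×10^8 / 6.73 = 1.03×10^8 s.
Fraction reached: 1 − e^(−t/τ) = 0.63 ⇒ t = −τ ln(1 − 0.63) = τ × 0.994.
t = 1.03×10^8 s = 3.26 years.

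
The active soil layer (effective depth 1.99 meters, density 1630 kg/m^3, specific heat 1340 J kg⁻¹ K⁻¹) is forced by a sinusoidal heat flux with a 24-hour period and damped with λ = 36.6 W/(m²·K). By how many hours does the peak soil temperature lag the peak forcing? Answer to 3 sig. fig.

5.56 hours

Areal heat capacity C = ρ c_p D = 1630 × 1340 × 1.99 = 4.35×10^6 J/(m²·K).
ω = 2π / 86400 s = 7.27×10^-5 s⁻¹.
Phase lag φ = arctan(Cω/λ) = arctan(316/36.6) = 1.46 rad.
Time lag = φ / ω = 1.46 / 7.27×10^-5 = 20000 s = 5.56 hours.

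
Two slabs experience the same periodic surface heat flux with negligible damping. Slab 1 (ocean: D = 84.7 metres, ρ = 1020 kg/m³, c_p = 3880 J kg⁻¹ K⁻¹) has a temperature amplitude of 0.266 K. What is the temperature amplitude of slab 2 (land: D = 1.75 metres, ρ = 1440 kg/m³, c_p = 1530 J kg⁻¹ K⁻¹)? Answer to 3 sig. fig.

C_ocean = 3.35×10^8 J/(m²·K); C_land = 3.86×10^6 J/(m²·K).
A ∝ 1/C ⇒ A_land = A_ocean × C_ocean/C_land = 0.266 × 86.9 = 23.1 K.

23.1 K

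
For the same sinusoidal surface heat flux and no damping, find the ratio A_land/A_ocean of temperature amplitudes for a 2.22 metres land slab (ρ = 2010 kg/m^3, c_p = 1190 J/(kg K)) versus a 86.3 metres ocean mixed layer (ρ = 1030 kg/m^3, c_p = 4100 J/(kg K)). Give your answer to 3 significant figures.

C_ocean = 1030 × 4100 × 86.3 = 3.64×10^8 J/(m²·K).
C_land = 2010 × 1190 × 2.22 = 5.31×10^6 J/(m²·K).
Undamped amplitude ∝ 1/C, so A_land/A_ocean = C_ocean/C_land = 68.6.

68.6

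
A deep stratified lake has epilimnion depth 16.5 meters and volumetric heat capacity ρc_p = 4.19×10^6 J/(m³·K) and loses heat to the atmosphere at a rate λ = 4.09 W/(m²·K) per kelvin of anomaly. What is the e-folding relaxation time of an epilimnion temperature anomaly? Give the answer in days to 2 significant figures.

200 days

Areal heat capacity C = ρc_p × D = 4.19×10^6 × 16.5 = 6.91×10^7 J/(m²·K).
Relaxation time τ = C / λ = 6.91×10^7 / 4.09 = 1.69×10^7 s.
In days: 1.69×10^7 s / (86400 s/day) = 196 days.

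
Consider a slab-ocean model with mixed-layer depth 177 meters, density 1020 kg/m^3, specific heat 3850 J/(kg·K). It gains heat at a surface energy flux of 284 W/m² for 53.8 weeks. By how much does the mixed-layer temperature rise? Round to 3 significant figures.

13.3 K

Areal heat capacity C = ρ c_p D = 1020 × 3850 × 177 = 6.95×10^8 J m⁻² K⁻¹.
Net heat input Q = F Δt = 284 × (53.8 weeks × 6.048×10^5 s/week) = 9.24×10^9 J/m².
ΔT = Q / C = 9.24×10^9 / 6.95×10^8 = 13.3 K.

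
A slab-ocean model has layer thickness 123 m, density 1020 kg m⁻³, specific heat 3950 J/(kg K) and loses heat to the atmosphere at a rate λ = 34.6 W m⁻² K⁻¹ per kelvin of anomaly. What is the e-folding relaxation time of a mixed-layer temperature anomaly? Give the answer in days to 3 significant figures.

166 days

Areal heat capacity C = ρ c_p D = 1020 × 3950 × 123 = 4.96×10^8 J/(m²·K).
Relaxation time τ = C / λ = 4.96×10^8 / 34.6 = 1.43×10^7 s.
In days: 1.43×10^7 s / (86400 s/day) = 166 days.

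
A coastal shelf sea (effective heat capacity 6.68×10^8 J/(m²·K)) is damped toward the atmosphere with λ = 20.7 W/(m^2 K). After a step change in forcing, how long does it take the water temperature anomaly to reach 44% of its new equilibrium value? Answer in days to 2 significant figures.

220 days

Areal heat capacity C = 6.68×10^8 J/(m²·K) (given).
τ = C / λ = 6.68×10^8 / 20.7 = 3.23×10^7 s.
Fraction reached: 1 − e^(−t/τ) = 0.44 ⇒ t = −τ ln(1 − 0.44) = τ × 0.580.
t = 1.87×10^7 s = 217 days.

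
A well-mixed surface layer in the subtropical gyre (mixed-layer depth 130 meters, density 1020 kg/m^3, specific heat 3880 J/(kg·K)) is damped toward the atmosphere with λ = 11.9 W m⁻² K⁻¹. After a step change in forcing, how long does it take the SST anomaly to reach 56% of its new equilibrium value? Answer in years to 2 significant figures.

1.1 years

Areal heat capacity C = ρ c_p D = 1020 × 3880 × 130 = 5.14×10^8 J/(m^2 K).
τ = C / λ = 5.14×10^8 / 11.9 = 4.32×10^7 s.
Fraction reached: 1 − e^(−t/τ) = 0.56 ⇒ t = −τ ln(1 − 0.56) = τ × 0.821.
t = 3.55×10^7 s = 1.12 years.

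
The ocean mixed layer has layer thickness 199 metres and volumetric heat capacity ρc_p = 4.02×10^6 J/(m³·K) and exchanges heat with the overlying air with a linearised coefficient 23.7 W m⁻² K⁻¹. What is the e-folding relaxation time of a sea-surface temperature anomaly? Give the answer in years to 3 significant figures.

Areal heat capacity C = ρc_p × D = 4.02×10^6 × 199 = 8.00×10^8 J/(m²·K).
Relaxation time τ = C / λ = 8.00×10^8 / 23.7 = 3.38×10^7 s.
In years: 3.38×10^7 s / (3.156×10^7 s/year) = 1.07 years.

1.07 years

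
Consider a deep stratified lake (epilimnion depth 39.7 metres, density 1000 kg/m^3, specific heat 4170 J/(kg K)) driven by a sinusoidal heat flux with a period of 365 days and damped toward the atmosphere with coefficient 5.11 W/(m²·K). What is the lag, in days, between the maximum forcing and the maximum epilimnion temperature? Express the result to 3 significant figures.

82.3 days

Areal heat capacity C = ρ c_p D = 1000 × 4170 × 39.7 = 1.66×10^8 J m⁻² K⁻¹.
ω = 2π / 3.15×10^7 s = 1.99×10^-7 s⁻¹.
Phase lag φ = arctan(Cω/λ) = arctan(33.0/5.11) = 1.42 rad.
Time lag = φ / ω = 1.42 / 1.99×10^-7 = 7.11×10^6 s = 82.3 days.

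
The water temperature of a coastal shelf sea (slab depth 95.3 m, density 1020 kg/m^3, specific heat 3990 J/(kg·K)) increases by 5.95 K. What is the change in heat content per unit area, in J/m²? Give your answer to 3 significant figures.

2.31×10^9

Areal heat capacity C = ρ c_p D = 1020 × 3990 × 95.3 = 3.88×10^8 J/(m²·K).
ΔQ = C ΔT = 3.88×10^8 × 5.95 = 2.31×10^9 J/m².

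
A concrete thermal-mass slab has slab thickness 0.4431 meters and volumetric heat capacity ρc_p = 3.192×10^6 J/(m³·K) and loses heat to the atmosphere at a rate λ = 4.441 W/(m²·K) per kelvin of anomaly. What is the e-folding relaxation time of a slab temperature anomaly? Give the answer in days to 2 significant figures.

Areal heat capacity C = ρc_p × D = 3.192×10^6 × 0.4431 = 1.41×10^6 J/(m^2 K).
Relaxation time τ = C / λ = 1.41×10^6 / 4.441 = 3.18×10^5 s.
In days: 3.18×10^5 s / (86400 s/day) = 3.69 days.

3.7 days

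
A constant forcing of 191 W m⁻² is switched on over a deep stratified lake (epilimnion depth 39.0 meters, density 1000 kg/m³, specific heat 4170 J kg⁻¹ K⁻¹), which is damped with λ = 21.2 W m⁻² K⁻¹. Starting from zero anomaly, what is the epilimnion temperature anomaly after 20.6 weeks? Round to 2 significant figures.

Areal heat capacity C = ρ c_p D = 1000 × 4170 × 39.0 = 1.63×10^8 J m⁻² K⁻¹.
τ = C / λ = 1.63×10^8 / 21.2 = 7.67×10^6 s.
Equilibrium anomaly ΔT_eq = F / λ = 191 / 21.2 = 9.01 K.
t = 20.6 weeks = 1.25×10^7 s, so t/τ = 1.62.
ΔT(t) = ΔT_eq (1 − e^(−t/τ)) = 9.01 × (1 − e^−1.62) = 7.23 K.

7.2 K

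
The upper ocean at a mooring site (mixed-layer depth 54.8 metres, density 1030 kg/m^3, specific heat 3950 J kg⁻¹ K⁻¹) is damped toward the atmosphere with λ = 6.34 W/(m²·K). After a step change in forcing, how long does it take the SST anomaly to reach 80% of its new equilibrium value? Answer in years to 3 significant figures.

1.79 years

Areal heat capacity C = ρ c_p D = 1030 × 3950 × 54.8 = 2.23×10^8 J/(m^2 K).
τ = C / λ = 2.23×10^8 / 6.34 = 3.52×10^7 s.
Fraction reached: 1 − e^(−t/τ) = 0.80 ⇒ t = −τ ln(1 − 0.80) = τ × 1.61.
t = 5.66×10^7 s = 1.79 years.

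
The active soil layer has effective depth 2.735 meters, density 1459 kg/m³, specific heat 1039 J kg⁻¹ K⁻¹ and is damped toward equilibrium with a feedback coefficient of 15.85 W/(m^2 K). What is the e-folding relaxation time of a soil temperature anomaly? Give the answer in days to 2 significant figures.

3.0 days

Areal heat capacity C = ρ c_p D = 1459 × 1039 × 2.735 = 4.15×10^6 J m⁻² K⁻¹.
Relaxation time τ = C / λ = 4.15×10^6 / 15.85 = 2.62×10^5 s.
In days: 2.62×10^5 s / (86400 s/day) = 3.03 days.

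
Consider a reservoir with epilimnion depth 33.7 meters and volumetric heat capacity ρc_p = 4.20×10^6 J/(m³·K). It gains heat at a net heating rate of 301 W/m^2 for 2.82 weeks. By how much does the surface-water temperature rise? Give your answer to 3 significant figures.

3.63 K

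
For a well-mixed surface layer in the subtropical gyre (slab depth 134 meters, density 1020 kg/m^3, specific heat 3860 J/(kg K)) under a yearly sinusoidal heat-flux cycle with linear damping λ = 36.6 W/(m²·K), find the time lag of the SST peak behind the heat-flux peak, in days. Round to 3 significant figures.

Areal heat capacity C = ρ c_p D = 1020 × 3860 × 134 = 5.28×10^8 J/(m²·K).
ω = 2π / 3.15×10^7 s = 1.99×10^-7 s⁻¹.
Phase lag φ = arctan(Cω/λ) = arctan(105/36.6) = 1.24 rad.
Time lag = φ / ω = 1.24 / 1.99×10^-7 = 6.20×10^6 s = 71.8 days.

71.8 days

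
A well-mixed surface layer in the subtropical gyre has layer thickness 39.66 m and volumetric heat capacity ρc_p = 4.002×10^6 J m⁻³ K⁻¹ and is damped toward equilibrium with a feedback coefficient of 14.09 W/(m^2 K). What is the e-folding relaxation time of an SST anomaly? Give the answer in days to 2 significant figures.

130 days

Areal heat capacity C = ρc_p × D = 4.002×10^6 × 39.66 = 1.59×10^8 J/(m^2 K).
Relaxation time τ = C / λ = 1.59×10^8 / 14.09 = 1.13×10^7 s.
In days: 1.13×10^7 s / (86400 s/day) = 130 days.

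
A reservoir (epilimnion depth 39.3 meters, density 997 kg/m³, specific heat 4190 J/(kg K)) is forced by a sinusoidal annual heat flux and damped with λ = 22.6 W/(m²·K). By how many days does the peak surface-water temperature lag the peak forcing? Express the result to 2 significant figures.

56 days

Areal heat capacity C = ρ c_p D = 997 × 4190 × 39.3 = 1.64×10^8 J m⁻² K⁻¹.
ω = 2π / 3.15×10^7 s = 1.99×10^-7 s⁻¹.
Phase lag φ = arctan(Cω/λ) = arctan(32.7/22.6) = 0.966 rad.
Time lag = φ / ω = 0.966 / 1.99×10^-7 = 4.85×10^6 s = 56.1 days.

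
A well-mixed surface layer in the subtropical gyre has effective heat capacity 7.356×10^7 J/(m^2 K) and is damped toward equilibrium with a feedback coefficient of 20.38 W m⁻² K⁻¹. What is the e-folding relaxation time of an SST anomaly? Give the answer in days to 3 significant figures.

Areal heat capacity C = 7.356×10^7 J/(m^2 K) (given).
Relaxation time τ = C / λ = 7.36×10^7 / 20.38 = 3.61×10^6 s.
In days: 3.61×10^6 s / (86400 s/day) = 41.8 days.

41.8 days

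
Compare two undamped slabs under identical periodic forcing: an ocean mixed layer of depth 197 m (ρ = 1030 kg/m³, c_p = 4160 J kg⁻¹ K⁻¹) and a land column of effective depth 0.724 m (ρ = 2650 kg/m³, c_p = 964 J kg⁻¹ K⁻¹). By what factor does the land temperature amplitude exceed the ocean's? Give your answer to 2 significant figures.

460

C_ocean = 1030 × 4160 × 197 = 8.44×10^8 J/(m²·K).
C_land = 2650 × 964 × 0.724 = 1.85×10^6 J/(m²·K).
Undamped amplitude ∝ 1/C, so A_land/A_ocean = C_ocean/C_land = 456.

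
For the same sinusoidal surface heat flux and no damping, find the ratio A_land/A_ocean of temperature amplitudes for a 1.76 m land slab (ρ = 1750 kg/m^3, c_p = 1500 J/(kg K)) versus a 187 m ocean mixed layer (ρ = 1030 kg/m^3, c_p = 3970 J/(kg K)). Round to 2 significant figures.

170

C_ocean = 1030 × 3970 × 187 = 7.65×10^8 J/(m²·K).
C_land = 1750 × 1500 × 1.76 = 4.62×10^6 J/(m²·K).
Undamped amplitude ∝ 1/C, so A_land/A_ocean = C_ocean/C_land = 166.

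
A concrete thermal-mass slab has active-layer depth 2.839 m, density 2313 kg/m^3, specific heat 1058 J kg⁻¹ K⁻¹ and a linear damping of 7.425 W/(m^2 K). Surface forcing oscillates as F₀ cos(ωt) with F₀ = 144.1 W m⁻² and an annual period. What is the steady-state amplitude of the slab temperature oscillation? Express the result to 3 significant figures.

Areal heat capacity C = ρ c_p D = 2313 × 1058 × 2.839 = 6.95×10^6 J m⁻² K⁻¹.
Angular frequency ω = 2π / T = 2π / 3.15×10^7 s = 1.99×10^-7 s⁻¹.
√((Cω)² + λ²) = √((1.38)² + 7.425²) = 7.55 W/(m²·K).
Amplitude A = F₀ / √((Cω)²+λ²) = 144.1 / 7.55 = 19.1 K.

19.1 K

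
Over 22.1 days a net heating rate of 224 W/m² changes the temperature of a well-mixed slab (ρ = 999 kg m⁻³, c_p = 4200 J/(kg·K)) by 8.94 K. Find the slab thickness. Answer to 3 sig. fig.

Heat input Q = F Δt = 224 × 1.91×10^6 s = 4.28×10^8 J/m².
Required areal heat capacity C = Q / ΔT = 4.78×10^7 J/(m²·K).
Depth D = C / (ρ c_p) = 4.78×10^7 / (999 × 4200) = 11.4 m.

11.4 m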